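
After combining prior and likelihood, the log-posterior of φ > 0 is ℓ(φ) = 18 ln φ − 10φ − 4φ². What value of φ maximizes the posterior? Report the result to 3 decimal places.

ℓ'(φ) = 18/φ − 10 − 8φ. Setting this to zero and multiplying by φ: 8φ² + 10φ − 18 = 0.
φ = (−10 + √(10² + 4·8·18)) / (2·8) = (−10 + √676) / 16 = (−10 + 26)/16 = 1.
ℓ''(φ) = −18/φ² − 8 < 0, confirming a maximum.

φ̂_MAP = 1.000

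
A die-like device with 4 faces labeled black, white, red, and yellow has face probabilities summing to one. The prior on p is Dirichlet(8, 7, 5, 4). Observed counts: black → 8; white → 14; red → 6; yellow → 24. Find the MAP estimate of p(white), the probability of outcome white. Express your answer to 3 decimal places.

MAP estimate of p(white) = 0.278

The posterior is Dirichlet(αᵢ + nᵢ) = Dirichlet(16, 21, 11, 28).
For a Dirichlet(a₁,…,a_K) with all aᵢ > 1, the mode has j-th component (aⱼ − 1)/(Σaᵢ − K).
Here Σaᵢ = 76 and K = 4, so p(white) = (21 − 1)/(76 − 4) = 20/72 ≈ 0.278.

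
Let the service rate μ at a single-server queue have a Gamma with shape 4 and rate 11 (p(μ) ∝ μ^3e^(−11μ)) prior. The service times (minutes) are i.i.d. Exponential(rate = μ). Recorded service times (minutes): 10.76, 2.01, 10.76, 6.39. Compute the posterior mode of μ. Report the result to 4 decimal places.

The Exponential(rate=μ) likelihood is ∝ μ^n e^(−μΣtᵢ). Here n = 4 and Σtᵢ = 10.76 + 2.01 + 10.76 + 6.39 = 29.92.
Posterior ∝ μ^3e^(−11μ) · μ^4e^(−29.92μ) = μ^7e^(−40.92μ), i.e. Gamma(8, 40.92).
Mode = (a−1)/b = 7/40.92 ≈ 0.1711.

μ̂_MAP = 0.1711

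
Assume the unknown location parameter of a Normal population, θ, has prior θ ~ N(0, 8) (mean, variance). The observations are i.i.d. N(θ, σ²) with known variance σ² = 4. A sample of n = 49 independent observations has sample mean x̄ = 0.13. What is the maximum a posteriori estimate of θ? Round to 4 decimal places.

n = 49, x̄ = 0.13.
For a Normal prior and Normal likelihood with known variance, the posterior is Normal; its mode equals its mean, the precision-weighted average.
Prior precision 1/σ₀² = 1/8 = 0.125; data precision n/σ² = 49/4 = 12.25.
θ̂ = (0.125·0 + 12.25·0.13) / (0.125 + 12.25) = 1.5925/12.375 = 637/4950 ≈ 0.1287.

θ̂_MAP = 0.1287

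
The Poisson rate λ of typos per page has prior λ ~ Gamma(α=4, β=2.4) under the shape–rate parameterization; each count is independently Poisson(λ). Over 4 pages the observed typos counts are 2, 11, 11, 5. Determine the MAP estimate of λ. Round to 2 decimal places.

Σxᵢ = 2+11+11+5 = 29, with n = 4.
Posterior ∝ λ^3e^(−2.4λ) · λ^29e^(−4λ) = λ^32e^(−6.4λ), i.e. Gamma(shape=33, rate=6.4).
The mode of a Gamma(a, b) with a ≥ 1 (shape–rate) is (a−1)/b = 32/6.4 ≈ 5.00.

λ̂_MAP = 5.00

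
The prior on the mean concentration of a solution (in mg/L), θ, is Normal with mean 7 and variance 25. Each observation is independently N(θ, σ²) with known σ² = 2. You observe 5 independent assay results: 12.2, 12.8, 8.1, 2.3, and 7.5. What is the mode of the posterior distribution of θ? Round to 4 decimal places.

n = 5; x̄ = (12.2 + 12.8 + 8.1 + 2.3 + 7.5)/5 = 42.9/5 = 8.58.
For a Normal prior and Normal likelihood with known variance, the posterior is Normal; its mode equals its mean, the precision-weighted average.
Prior precision 1/σ₀² = 1/25 = 0.04; data precision n/σ² = 5/2 = 2.5.
θ̂ = (0.04·7 + 2.5·8.58) / (0.04 + 2.5) = 21.73/2.54 = 2173/254 ≈ 8.5551.

θ̂_MAP = 8.5551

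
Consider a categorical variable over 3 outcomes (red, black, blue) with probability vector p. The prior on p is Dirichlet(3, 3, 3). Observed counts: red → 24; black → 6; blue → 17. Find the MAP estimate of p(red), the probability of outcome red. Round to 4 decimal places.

MAP estimate of p(red) = 0.4906

The posterior is Dirichlet(αᵢ + nᵢ) = Dirichlet(27, 9, 20).
For a Dirichlet(a₁,…,a_K) with all aᵢ > 1, the mode has j-th component (aⱼ − 1)/(Σaᵢ − K).
Here Σaᵢ = 56 and K = 3, so p(red) = (27 − 1)/(56 − 3) = 26/53 ≈ 0.4906.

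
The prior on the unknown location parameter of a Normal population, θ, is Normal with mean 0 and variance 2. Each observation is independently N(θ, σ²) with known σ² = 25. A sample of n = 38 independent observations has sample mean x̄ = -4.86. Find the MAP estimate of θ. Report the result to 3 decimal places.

θ̂_MAP = -3.657

n = 38, x̄ = -4.86.
For a Normal prior and Normal likelihood with known variance, the posterior is Normal; its mode equals its mean, the precision-weighted average.
Prior precision 1/σ₀² = 1/2 = 0.5; data precision n/σ² = 38/25 = 1.52.
θ̂ = (0.5·0 + 1.52·(-4.86)) / (0.5 + 1.52) = (-7.3872)/2.02 = -9234/2525 ≈ -3.657.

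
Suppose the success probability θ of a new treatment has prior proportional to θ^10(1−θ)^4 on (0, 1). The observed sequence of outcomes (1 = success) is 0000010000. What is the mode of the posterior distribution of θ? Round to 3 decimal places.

The prior density ∝ θ^10(1−θ)^4 is the kernel of Beta(11, 5).
Data: 1 success in 10 trials (from the sequence). The binomial likelihood contributes θ(1−θ)^9, so the posterior is Beta(11+1, 5+9) = Beta(12, 14).
For Beta(a, b) with a, b > 1 the mode is (a−1)/(a+b−2) = 11/24 ≈ 0.458.

θ̂_MAP = 0.458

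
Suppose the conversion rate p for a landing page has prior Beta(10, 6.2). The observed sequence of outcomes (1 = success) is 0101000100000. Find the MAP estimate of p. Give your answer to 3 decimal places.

Prior: Beta(10, 6.2).
Data: 3 successes in 13 trials (from the sequence). The binomial likelihood contributes p^3(1−p)^10, so the posterior is Beta(10+3, 6.2+10) = Beta(13, 16.2).
For Beta(a, b) with a, b > 1 the mode is (a−1)/(a+b−2) = 12/27.2 ≈ 0.441.

p̂_MAP = 0.441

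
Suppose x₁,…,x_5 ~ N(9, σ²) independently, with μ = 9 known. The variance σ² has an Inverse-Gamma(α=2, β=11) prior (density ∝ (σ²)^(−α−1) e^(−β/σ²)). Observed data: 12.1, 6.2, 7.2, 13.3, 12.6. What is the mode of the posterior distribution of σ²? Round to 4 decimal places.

Sum of squared deviations about the known mean: SS = (12.1−9)² + (6.2−9)² + (7.2−9)² + (13.3−9)² + (12.6−9)² = 52.14.
The Normal likelihood contributes (σ²)^(−n/2) exp(−SS/(2σ²)), so the posterior is Inverse-Gamma(α + n/2, β + SS/2) = Inverse-Gamma(4.5, 37.07).
The mode of Inverse-Gamma(a, b) is b/(a+1) = 37.07/5.5 ≈ 6.7400.

σ̂²_MAP = 6.7400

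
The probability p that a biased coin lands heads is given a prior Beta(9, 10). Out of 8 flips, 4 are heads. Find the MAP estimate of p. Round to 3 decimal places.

p̂_MAP = 0.480

Prior: Beta(9, 10).
Data: 4 successes in 8 trials. The binomial likelihood contributes p^4(1−p)^4, so the posterior is Beta(9+4, 10+4) = Beta(13, 14).
For Beta(a, b) with a, b > 1 the mode is (a−1)/(a+b−2) = 12/25 ≈ 0.480.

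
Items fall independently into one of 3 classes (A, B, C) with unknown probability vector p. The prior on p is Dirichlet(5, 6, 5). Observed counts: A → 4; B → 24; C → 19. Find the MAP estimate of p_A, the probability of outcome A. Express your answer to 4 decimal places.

MAP estimate of p_A = 0.1333

The posterior is Dirichlet(αᵢ + nᵢ) = Dirichlet(9, 30, 24).
For a Dirichlet(a₁,…,a_K) with all aᵢ > 1, the mode has j-th component (aⱼ − 1)/(Σaᵢ − K).
Here Σaᵢ = 63 and K = 3, so p_A = (9 − 1)/(63 − 3) = 8/60 ≈ 0.1333.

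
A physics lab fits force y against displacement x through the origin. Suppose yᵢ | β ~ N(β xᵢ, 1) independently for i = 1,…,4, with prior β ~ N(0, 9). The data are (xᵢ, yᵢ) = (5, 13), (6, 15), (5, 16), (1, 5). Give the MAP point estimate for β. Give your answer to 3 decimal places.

log p(β | y) = −Σ(yᵢ − βxᵢ)²/(2·1) − β²/(2·9) + const.
Setting the derivative to zero: Σxᵢ(yᵢ − βxᵢ)/1 − β/9 = 0, so β = Σxᵢyᵢ / (Σxᵢ² + σ²/τ²).
Σxᵢyᵢ = 5·13 + 6·15 + 5·16 + 1·5 = 240; Σxᵢ² = 87; σ²/τ² = 1/9.
β̂_MAP = 240 / (87 + 1/9) = 240/(784/9) = 135/49 ≈ 2.755.

β̂_MAP = 2.755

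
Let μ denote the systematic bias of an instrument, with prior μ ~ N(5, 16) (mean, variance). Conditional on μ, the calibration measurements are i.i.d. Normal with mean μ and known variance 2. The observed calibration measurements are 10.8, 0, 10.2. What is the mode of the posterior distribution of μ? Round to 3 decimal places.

μ̂_MAP = 6.920

n = 3; x̄ = (10.8 + 0 + 10.2)/3 = 21/3 = 7.
For a Normal prior and Normal likelihood with known variance, the posterior is Normal; its mode equals its mean, the precision-weighted average.
Prior precision 1/σ₀² = 1/16 = 0.0625; data precision n/σ² = 3/2 = 1.5.
μ̂ = (0.0625·5 + 1.5·7) / (0.0625 + 1.5) = 10.8125/1.5625 = 6.920.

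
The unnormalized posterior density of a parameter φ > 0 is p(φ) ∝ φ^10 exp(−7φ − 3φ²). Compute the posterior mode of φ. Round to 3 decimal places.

φ̂_MAP = 0.833

ℓ'(φ) = 10/φ − 7 − 6φ. Setting this to zero and multiplying by φ: 6φ² + 7φ − 10 = 0.
φ = (−7 + √(7² + 4·6·10)) / (2·6) = (−7 + √289) / 12 = (−7 + 17)/12 = 5/6.
ℓ''(φ) = −10/φ² − 6 < 0, confirming a maximum.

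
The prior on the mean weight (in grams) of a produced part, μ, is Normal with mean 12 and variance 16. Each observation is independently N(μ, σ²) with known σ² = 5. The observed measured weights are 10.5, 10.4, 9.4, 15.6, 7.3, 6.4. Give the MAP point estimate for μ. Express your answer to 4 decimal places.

μ̂_MAP = 10.0356

n = 6; x̄ = (10.5 + 10.4 + 9.4 + 15.6 + 7.3 + 6.4)/6 = 59.6/6 = 149/15 ≈ 9.9333.
For a Normal prior and Normal likelihood with known variance, the posterior is Normal; its mode equals its mean, the precision-weighted average.
Prior precision 1/σ₀² = 1/16 = 0.0625; data precision n/σ² = 6/5 = 1.2.
μ̂ = (0.0625·12 + 1.2·(149/15)) / (0.0625 + 1.2) = 12.67/1.2625 = 5068/505 ≈ 10.0356.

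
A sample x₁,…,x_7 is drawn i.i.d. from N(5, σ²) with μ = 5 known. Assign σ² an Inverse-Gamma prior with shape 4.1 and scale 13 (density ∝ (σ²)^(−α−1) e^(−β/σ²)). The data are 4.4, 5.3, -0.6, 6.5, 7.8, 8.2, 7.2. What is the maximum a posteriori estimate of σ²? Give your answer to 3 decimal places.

Sum of squared deviations about the known mean: SS = (4.4−5)² + (5.3−5)² + (-0.6−5)² + (6.5−5)² + (7.8−5)² + (8.2−5)² + (7.2−5)² = 56.98.
The Normal likelihood contributes (σ²)^(−n/2) exp(−SS/(2σ²)), so the posterior is Inverse-Gamma(α + n/2, β + SS/2) = Inverse-Gamma(7.6, 41.49).
The mode of Inverse-Gamma(a, b) is b/(a+1) = 41.49/8.6 ≈ 4.824.

σ̂²_MAP = 4.824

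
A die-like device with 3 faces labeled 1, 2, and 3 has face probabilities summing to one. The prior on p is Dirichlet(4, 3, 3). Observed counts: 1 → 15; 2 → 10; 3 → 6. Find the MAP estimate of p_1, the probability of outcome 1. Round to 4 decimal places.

MAP estimate: 0.4737

The posterior is Dirichlet(αᵢ + nᵢ) = Dirichlet(19, 13, 9).
For a Dirichlet(a₁,…,a_K) with all aᵢ > 1, the mode has j-th component (aⱼ − 1)/(Σaᵢ − K).
Here Σaᵢ = 41 and K = 3, so p_1 = (19 − 1)/(41 − 3) = 18/38 ≈ 0.4737.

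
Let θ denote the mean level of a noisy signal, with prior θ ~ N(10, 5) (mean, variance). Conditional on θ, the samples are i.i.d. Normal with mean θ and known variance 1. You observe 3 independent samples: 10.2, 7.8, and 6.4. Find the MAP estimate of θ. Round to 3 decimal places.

θ̂_MAP = 8.250

n = 3; x̄ = (10.2 + 7.8 + 6.4)/3 = 24.4/3 = 122/15 ≈ 8.1333.
For a Normal prior and Normal likelihood with known variance, the posterior is Normal; its mode equals its mean, the precision-weighted average.
Prior precision 1/σ₀² = 1/5 = 0.2; data precision n/σ² = 3/1 = 3.
θ̂ = (0.2·10 + 3·(122/15)) / (0.2 + 3) = 26.4/3.2 = 8.250.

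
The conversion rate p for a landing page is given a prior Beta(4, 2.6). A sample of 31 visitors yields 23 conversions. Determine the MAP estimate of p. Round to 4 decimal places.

p̂_MAP = 0.7303

Prior: Beta(4, 2.6).
Data: 23 successes in 31 trials. The binomial likelihood contributes p^23(1−p)^8, so the posterior is Beta(4+23, 2.6+8) = Beta(27, 10.6).
For Beta(a, b) with a, b > 1 the mode is (a−1)/(a+b−2) = 26/35.6 ≈ 0.7303.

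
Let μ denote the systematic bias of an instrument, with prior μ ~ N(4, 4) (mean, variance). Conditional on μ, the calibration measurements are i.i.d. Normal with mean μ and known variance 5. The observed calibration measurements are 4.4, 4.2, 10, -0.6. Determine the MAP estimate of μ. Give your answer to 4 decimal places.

μ̂_MAP = 4.3810

n = 4; x̄ = (4.4 + 4.2 + 10 + (-0.6))/4 = 18/4 = 4.5.
For a Normal prior and Normal likelihood with known variance, the posterior is Normal; its mode equals its mean, the precision-weighted average.
Prior precision 1/σ₀² = 1/4 = 0.25; data precision n/σ² = 4/5 = 0.8.
μ̂ = (0.25·4 + 0.8·4.5) / (0.25 + 0.8) = 4.6/1.05 = 92/21 ≈ 4.3810.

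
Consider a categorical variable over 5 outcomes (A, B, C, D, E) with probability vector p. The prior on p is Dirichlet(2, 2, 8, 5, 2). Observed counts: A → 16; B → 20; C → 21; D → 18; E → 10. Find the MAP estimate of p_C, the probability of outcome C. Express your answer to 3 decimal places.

The posterior is Dirichlet(αᵢ + nᵢ) = Dirichlet(18, 22, 29, 23, 12).
For a Dirichlet(a₁,…,a_K) with all aᵢ > 1, the mode has j-th component (aⱼ − 1)/(Σaᵢ − K).
Here Σaᵢ = 104 and K = 5, so p_C = (29 − 1)/(104 − 5) = 28/99 ≈ 0.283.

MAP estimate of p_C = 0.283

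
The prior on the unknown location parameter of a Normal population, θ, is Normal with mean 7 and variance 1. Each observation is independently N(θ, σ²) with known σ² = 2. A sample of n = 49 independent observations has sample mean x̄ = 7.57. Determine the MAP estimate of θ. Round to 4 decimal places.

θ̂_MAP = 7.5476

n = 49, x̄ = 7.57.
For a Normal prior and Normal likelihood with known variance, the posterior is Normal; its mode equals its mean, the precision-weighted average.
Prior precision 1/σ₀² = 1/1 = 1; data precision n/σ² = 49/2 = 24.5.
θ̂ = (1·7 + 24.5·7.57) / (1 + 24.5) = 192.465/25.5 = 12831/1700 ≈ 7.5476.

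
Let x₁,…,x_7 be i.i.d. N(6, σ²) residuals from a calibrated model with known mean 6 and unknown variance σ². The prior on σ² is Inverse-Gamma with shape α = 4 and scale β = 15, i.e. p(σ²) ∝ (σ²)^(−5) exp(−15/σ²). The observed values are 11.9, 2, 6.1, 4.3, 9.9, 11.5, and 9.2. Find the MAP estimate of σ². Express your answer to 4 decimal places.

σ̂²_MAP = 8.2006

Sum of squared deviations about the known mean: SS = (11.9−6)² + (2−6)² + (6.1−6)² + (4.3−6)² + (9.9−6)² + (11.5−6)² + (9.2−6)² = 109.41.
The Normal likelihood contributes (σ²)^(−n/2) exp(−SS/(2σ²)), so the posterior is Inverse-Gamma(α + n/2, β + SS/2) = Inverse-Gamma(7.5, 69.705).
The mode of Inverse-Gamma(a, b) is b/(a+1) = 69.705/8.5 ≈ 8.2006.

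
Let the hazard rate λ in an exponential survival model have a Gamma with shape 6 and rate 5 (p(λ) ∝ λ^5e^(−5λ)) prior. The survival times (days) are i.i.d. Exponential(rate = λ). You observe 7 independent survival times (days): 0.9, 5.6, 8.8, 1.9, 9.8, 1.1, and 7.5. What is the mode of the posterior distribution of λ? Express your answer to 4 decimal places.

The Exponential(rate=λ) likelihood is ∝ λ^n e^(−λΣtᵢ). Here n = 7 and Σtᵢ = 0.9 + 5.6 + 8.8 + 1.9 + 9.8 + 1.1 + 7.5 = 35.6.
Posterior ∝ λ^5e^(−5λ) · λ^7e^(−35.6λ) = λ^12e^(−40.6λ), i.e. Gamma(13, 40.6).
Mode = (a−1)/b = 12/40.6 ≈ 0.2956.

λ̂_MAP = 0.2956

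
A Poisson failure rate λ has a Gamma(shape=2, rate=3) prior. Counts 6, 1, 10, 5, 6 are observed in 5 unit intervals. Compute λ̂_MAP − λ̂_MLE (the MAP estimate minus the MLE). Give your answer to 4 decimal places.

MAP − MLE = -1.9750

Σxᵢ = 28. Posterior is Gamma(30, 8); MAP = (30−1)/8 = 29/8 ≈ 3.62500.
MLE = x̄ = 28/5 ≈ 5.60000.
Difference = 29/8 − 28/5 = -79/40 ≈ -1.9750.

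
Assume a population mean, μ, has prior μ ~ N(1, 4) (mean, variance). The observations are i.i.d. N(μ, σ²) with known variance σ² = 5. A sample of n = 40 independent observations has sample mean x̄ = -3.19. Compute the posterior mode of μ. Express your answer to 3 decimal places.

μ̂_MAP = -3.063

n = 40, x̄ = -3.19.
For a Normal prior and Normal likelihood with known variance, the posterior is Normal; its mode equals its mean, the precision-weighted average.
Prior precision 1/σ₀² = 1/4 = 0.25; data precision n/σ² = 40/5 = 8.
μ̂ = (0.25·1 + 8·(-3.19)) / (0.25 + 8) = (-25.27)/8.25 = -2527/825 ≈ -3.063.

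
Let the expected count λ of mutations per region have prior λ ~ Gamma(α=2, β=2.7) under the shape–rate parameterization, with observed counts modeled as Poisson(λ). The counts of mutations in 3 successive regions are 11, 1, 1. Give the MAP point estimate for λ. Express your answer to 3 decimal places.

Σxᵢ = 11+1+1 = 13, with n = 3.
Posterior ∝ λe^(−2.7λ) · λ^13e^(−3λ) = λ^14e^(−5.7λ), i.e. Gamma(shape=15, rate=5.7).
The mode of a Gamma(a, b) with a ≥ 1 (shape–rate) is (a−1)/b = 14/5.7 ≈ 2.456.

λ̂_MAP = 2.456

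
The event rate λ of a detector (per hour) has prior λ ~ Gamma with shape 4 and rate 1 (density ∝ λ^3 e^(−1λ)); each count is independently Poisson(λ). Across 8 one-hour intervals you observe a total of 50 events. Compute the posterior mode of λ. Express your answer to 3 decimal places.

Σxᵢ = 50, n = 8.
Posterior ∝ λ^3e^(−1λ) · λ^50e^(−8λ) = λ^53e^(−9λ), i.e. Gamma(shape=54, rate=9).
The mode of a Gamma(a, b) with a ≥ 1 (shape–rate) is (a−1)/b = 53/9 ≈ 5.889.

λ̂_MAP = 5.889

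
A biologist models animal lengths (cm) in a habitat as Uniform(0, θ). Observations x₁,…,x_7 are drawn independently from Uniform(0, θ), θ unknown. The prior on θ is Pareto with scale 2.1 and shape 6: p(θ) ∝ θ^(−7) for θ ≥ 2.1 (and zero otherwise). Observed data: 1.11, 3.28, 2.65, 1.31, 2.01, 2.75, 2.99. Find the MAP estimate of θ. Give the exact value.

θ̂_MAP = 3.28

The Uniform(0, θ) likelihood is θ^(−n) for θ ≥ max(xᵢ), zero otherwise. Here max(xᵢ) = 3.28.
Posterior ∝ θ^(−7) · θ^(−7) = θ^(−14) on θ ≥ max(2.1, 3.28) = 3.28.
This density is strictly decreasing in θ, so the posterior mode lies at the lower boundary of the support.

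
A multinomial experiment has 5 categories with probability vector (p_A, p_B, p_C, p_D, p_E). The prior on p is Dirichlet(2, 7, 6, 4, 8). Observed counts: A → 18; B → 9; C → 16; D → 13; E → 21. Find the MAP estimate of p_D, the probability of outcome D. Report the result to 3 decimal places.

MAP estimate of p_D = 0.162

The posterior is Dirichlet(αᵢ + nᵢ) = Dirichlet(20, 16, 22, 17, 29).
For a Dirichlet(a₁,…,a_K) with all aᵢ > 1, the mode has j-th component (aⱼ − 1)/(Σaᵢ − K).
Here Σaᵢ = 104 and K = 5, so p_D = (17 − 1)/(104 − 5) = 16/99 ≈ 0.162.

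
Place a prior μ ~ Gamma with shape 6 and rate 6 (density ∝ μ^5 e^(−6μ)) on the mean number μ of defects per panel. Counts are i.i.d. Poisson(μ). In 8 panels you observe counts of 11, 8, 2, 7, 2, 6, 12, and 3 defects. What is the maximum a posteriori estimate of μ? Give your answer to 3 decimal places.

μ̂_MAP = 4.000

Σxᵢ = 11+8+2+7+2+6+12+3 = 51, with n = 8.
Posterior ∝ μ^5e^(−6μ) · μ^51e^(−8μ) = μ^56e^(−14μ), i.e. Gamma(shape=57, rate=14).
The mode of a Gamma(a, b) with a ≥ 1 (shape–rate) is (a−1)/b = 56/14 ≈ 4.000.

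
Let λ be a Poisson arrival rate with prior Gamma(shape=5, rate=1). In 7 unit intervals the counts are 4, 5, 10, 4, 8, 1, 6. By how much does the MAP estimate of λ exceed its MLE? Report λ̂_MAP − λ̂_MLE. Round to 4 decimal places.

Σxᵢ = 38. Posterior is Gamma(43, 8); MAP = (43−1)/8 = 42/8 ≈ 5.25000.
MLE = x̄ = 38/7 ≈ 5.42857.
Difference = 42/8 − 38/7 = -5/28 ≈ -0.1786.

MAP − MLE = -0.1786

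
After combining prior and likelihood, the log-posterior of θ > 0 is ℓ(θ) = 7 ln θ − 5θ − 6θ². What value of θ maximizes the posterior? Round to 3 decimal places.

ℓ'(θ) = 7/θ − 5 − 12θ. Setting this to zero and multiplying by θ: 12θ² + 5θ − 7 = 0.
θ = (−5 + √(5² + 4·12·7)) / (2·12) = (−5 + √361) / 24 = (−5 + 19)/24 = 7/12.
ℓ''(θ) = −7/θ² − 12 < 0, confirming a maximum.

θ̂_MAP = 0.583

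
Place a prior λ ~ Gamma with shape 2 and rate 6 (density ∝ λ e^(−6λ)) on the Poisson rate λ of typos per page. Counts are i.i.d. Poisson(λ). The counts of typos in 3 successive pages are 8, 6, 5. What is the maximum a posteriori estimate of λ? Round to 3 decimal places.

λ̂_MAP = 2.222

Σxᵢ = 8+6+5 = 19, with n = 3.
Posterior ∝ λe^(−6λ) · λ^19e^(−3λ) = λ^20e^(−9λ), i.e. Gamma(shape=21, rate=9).
The mode of a Gamma(a, b) with a ≥ 1 (shape–rate) is (a−1)/b = 20/9 ≈ 2.222.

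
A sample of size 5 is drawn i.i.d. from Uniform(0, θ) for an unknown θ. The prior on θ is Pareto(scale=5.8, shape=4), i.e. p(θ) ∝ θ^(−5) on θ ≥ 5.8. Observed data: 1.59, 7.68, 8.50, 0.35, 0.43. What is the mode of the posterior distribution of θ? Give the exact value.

θ̂_MAP = 8.50

The Uniform(0, θ) likelihood is θ^(−n) for θ ≥ max(xᵢ), zero otherwise. Here max(xᵢ) = 8.50.
Posterior ∝ θ^(−5) · θ^(−5) = θ^(−10) on θ ≥ max(5.8, 8.50) = 8.50.
This density is strictly decreasing in θ, so the posterior mode lies at the lower boundary of the support.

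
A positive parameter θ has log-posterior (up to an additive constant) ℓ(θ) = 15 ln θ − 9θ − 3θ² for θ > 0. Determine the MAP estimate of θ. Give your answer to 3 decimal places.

θ̂_MAP = 1.000

ℓ'(θ) = 15/θ − 9 − 6θ. Setting this to zero and multiplying by θ: 6θ² + 9θ − 15 = 0.
θ = (−9 + √(9² + 4·6·15)) / (2·6) = (−9 + √441) / 12 = (−9 + 21)/12 = 1.
ℓ''(θ) = −15/θ² − 6 < 0, confirming a maximum.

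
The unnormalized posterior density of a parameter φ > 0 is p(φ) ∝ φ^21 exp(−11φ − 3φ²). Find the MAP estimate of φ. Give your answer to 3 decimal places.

φ̂_MAP = 1.167

ℓ'(φ) = 21/φ − 11 − 6φ. Setting this to zero and multiplying by φ: 6φ² + 11φ − 21 = 0.
φ = (−11 + √(11² + 4·6·21)) / (2·6) = (−11 + √625) / 12 = (−11 + 25)/12 = 7/6.
ℓ''(φ) = −21/φ² − 6 < 0, confirming a maximum.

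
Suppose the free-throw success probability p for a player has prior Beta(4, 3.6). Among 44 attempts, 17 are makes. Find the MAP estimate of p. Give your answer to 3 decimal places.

p̂_MAP = 0.403

Prior: Beta(4, 3.6).
Data: 17 successes in 44 trials. The binomial likelihood contributes p^17(1−p)^27, so the posterior is Beta(4+17, 3.6+27) = Beta(21, 30.6).
For Beta(a, b) with a, b > 1 the mode is (a−1)/(a+b−2) = 20/49.6 ≈ 0.403.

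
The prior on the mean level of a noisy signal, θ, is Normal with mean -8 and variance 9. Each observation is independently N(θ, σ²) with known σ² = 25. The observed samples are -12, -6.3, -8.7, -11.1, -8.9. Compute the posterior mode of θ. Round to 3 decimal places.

n = 5; x̄ = ((-12) + (-6.3) + (-8.7) + (-11.1) + (-8.9))/5 = -47/5 = -9.4.
For a Normal prior and Normal likelihood with known variance, the posterior is Normal; its mode equals its mean, the precision-weighted average.
Prior precision 1/σ₀² = 1/9; data precision n/σ² = 5/25 = 0.2.
θ̂ = ((1/9)·(-8) + 0.2·(-9.4)) / (1/9 + 0.2) = (-623/225)/(14/45) = -8.900.

θ̂_MAP = -8.900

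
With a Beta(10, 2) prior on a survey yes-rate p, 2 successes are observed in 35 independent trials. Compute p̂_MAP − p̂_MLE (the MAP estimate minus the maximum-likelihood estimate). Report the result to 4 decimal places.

MAP − MLE = 0.1873

Posterior is Beta(12, 35); MAP = (12−1)/(47−2) = 11/45 ≈ 0.24444.
MLE ignores the prior: p̂_MLE = k/n = 2/35 ≈ 0.05714.
Difference = 11/45 − 2/35 = 59/315 ≈ 0.1873.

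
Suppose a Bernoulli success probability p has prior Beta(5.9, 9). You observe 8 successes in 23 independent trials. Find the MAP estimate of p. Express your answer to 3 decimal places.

Prior: Beta(5.9, 9).
Data: 8 successes in 23 trials. The binomial likelihood contributes p^8(1−p)^15, so the posterior is Beta(5.9+8, 9+15) = Beta(13.9, 24).
For Beta(a, b) with a, b > 1 the mode is (a−1)/(a+b−2) = 12.9/35.9 ≈ 0.359.

p̂_MAP = 0.359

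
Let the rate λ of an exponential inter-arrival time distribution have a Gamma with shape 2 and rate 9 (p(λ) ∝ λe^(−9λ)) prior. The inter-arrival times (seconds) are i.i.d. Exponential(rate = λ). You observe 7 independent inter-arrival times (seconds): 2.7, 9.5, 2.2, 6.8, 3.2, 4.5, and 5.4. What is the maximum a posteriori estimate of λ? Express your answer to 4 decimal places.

λ̂_MAP = 0.1848

The Exponential(rate=λ) likelihood is ∝ λ^n e^(−λΣtᵢ). Here n = 7 and Σtᵢ = 2.7 + 9.5 + 2.2 + 6.8 + 3.2 + 4.5 + 5.4 = 34.3.
Posterior ∝ λe^(−9λ) · λ^7e^(−34.3λ) = λ^8e^(−43.3λ), i.e. Gamma(9, 43.3).
Mode = (a−1)/b = 8/43.3 ≈ 0.1848.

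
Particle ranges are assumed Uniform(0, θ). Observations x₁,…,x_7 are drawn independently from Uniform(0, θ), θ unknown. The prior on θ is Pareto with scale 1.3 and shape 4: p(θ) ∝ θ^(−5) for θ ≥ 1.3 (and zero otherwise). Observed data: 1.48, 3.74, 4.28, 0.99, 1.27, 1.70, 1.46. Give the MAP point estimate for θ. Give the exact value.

θ̂_MAP = 4.28

The Uniform(0, θ) likelihood is θ^(−n) for θ ≥ max(xᵢ), zero otherwise. Here max(xᵢ) = 4.28.
Posterior ∝ θ^(−5) · θ^(−7) = θ^(−12) on θ ≥ max(1.3, 4.28) = 4.28.
This density is strictly decreasing in θ, so the posterior mode lies at the lower boundary of the support.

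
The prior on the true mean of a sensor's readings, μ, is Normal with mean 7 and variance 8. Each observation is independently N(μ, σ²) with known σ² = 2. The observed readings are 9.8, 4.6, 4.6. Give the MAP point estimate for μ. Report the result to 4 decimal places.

n = 3; x̄ = (9.8 + 4.6 + 4.6)/3 = 19/3 = 19/3 ≈ 6.3333.
For a Normal prior and Normal likelihood with known variance, the posterior is Normal; its mode equals its mean, the precision-weighted average.
Prior precision 1/σ₀² = 1/8 = 0.125; data precision n/σ² = 3/2 = 1.5.
μ̂ = (0.125·7 + 1.5·(19/3)) / (0.125 + 1.5) = 10.375/1.625 = 83/13 ≈ 6.3846.

μ̂_MAP = 6.3846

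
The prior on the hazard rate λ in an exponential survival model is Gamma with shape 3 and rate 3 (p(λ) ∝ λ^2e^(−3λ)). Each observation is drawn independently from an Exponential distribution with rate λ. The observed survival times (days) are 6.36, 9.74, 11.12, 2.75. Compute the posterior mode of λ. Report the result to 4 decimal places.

The Exponential(rate=λ) likelihood is ∝ λ^n e^(−λΣtᵢ). Here n = 4 and Σtᵢ = 6.36 + 9.74 + 11.12 + 2.75 = 29.97.
Posterior ∝ λ^2e^(−3λ) · λ^4e^(−29.97λ) = λ^6e^(−32.97λ), i.e. Gamma(7, 32.97).
Mode = (a−1)/b = 6/32.97 ≈ 0.1820.

λ̂_MAP = 0.1820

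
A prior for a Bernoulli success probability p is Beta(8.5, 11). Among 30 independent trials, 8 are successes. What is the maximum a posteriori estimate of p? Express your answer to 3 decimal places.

p̂_MAP = 0.326

Prior: Beta(8.5, 11).
Data: 8 successes in 30 trials. The binomial likelihood contributes p^8(1−p)^22, so the posterior is Beta(8.5+8, 11+22) = Beta(16.5, 33).
For Beta(a, b) with a, b > 1 the mode is (a−1)/(a+b−2) = 15.5/47.5 ≈ 0.326.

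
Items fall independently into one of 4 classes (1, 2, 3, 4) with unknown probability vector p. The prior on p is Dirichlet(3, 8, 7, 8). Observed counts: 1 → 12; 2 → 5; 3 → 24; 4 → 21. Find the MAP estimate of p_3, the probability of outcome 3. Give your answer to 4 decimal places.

MAP estimate: 0.3571

The posterior is Dirichlet(αᵢ + nᵢ) = Dirichlet(15, 13, 31, 29).
For a Dirichlet(a₁,…,a_K) with all aᵢ > 1, the mode has j-th component (aⱼ − 1)/(Σaᵢ − K).
Here Σaᵢ = 88 and K = 4, so p_3 = (31 − 1)/(88 − 4) = 30/84 ≈ 0.3571.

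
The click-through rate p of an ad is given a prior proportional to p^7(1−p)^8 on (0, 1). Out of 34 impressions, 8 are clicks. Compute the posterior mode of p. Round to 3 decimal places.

The prior density ∝ p^7(1−p)^8 is the kernel of Beta(8, 9).
Data: 8 successes in 34 trials. The binomial likelihood contributes p^8(1−p)^26, so the posterior is Beta(8+8, 9+26) = Beta(16, 35).
For Beta(a, b) with a, b > 1 the mode is (a−1)/(a+b−2) = 15/49 ≈ 0.306.

p̂_MAP = 0.306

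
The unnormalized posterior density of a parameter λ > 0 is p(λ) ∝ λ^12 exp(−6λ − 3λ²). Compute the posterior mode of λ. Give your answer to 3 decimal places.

λ̂_MAP = 1.000

ℓ'(λ) = 12/λ − 6 − 6λ. Setting this to zero and multiplying by λ: 6λ² + 6λ − 12 = 0.
λ = (−6 + √(6² + 4·6·12)) / (2·6) = (−6 + √324) / 12 = (−6 + 18)/12 = 1.
ℓ''(λ) = −12/λ² − 6 < 0, confirming a maximum.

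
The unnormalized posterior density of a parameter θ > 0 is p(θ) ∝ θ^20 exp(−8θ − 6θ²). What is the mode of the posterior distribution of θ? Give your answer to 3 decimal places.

θ̂_MAP = 1.000

ℓ'(θ) = 20/θ − 8 − 12θ. Setting this to zero and multiplying by θ: 12θ² + 8θ − 20 = 0.
θ = (−8 + √(8² + 4·12·20)) / (2·12) = (−8 + √1024) / 24 = (−8 + 32)/24 = 1.
ℓ''(θ) = −20/θ² − 12 < 0, confirming a maximum.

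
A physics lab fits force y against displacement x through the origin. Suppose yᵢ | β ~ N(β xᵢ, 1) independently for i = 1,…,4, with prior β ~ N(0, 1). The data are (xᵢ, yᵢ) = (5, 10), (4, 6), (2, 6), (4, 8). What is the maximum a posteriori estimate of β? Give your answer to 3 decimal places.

log p(β | y) = −Σ(yᵢ − βxᵢ)²/(2·1) − β²/(2·1) + const.
Setting the derivative to zero: Σxᵢ(yᵢ − βxᵢ)/1 − β/1 = 0, so β = Σxᵢyᵢ / (Σxᵢ² + σ²/τ²).
Σxᵢyᵢ = 5·10 + 4·6 + 2·6 + 4·8 = 118; Σxᵢ² = 61; σ²/τ² = 1.
β̂_MAP = 118 / (61 + 1) = 118/62 ≈ 1.903.

β̂_MAP = 1.903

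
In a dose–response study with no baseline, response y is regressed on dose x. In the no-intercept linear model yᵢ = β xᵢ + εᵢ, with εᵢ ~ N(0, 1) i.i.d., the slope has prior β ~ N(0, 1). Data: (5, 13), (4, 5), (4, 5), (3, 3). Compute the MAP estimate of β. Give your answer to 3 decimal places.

β̂_MAP = 1.701

log p(β | y) = −Σ(yᵢ − βxᵢ)²/(2·1) − β²/(2·1) + const.
Setting the derivative to zero: Σxᵢ(yᵢ − βxᵢ)/1 − β/1 = 0, so β = Σxᵢyᵢ / (Σxᵢ² + σ²/τ²).
Σxᵢyᵢ = 5·13 + 4·5 + 4·5 + 3·3 = 114; Σxᵢ² = 66; σ²/τ² = 1.
β̂_MAP = 114 / (66 + 1) = 114/67 ≈ 1.701.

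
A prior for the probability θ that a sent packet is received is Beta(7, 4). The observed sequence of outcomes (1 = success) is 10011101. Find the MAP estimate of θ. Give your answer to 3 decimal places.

Prior: Beta(7, 4).
Data: 5 successes in 8 trials (from the sequence). The binomial likelihood contributes θ^5(1−θ)^3, so the posterior is Beta(7+5, 4+3) = Beta(12, 7).
For Beta(a, b) with a, b > 1 the mode is (a−1)/(a+b−2) = 11/17 ≈ 0.647.

θ̂_MAP = 0.647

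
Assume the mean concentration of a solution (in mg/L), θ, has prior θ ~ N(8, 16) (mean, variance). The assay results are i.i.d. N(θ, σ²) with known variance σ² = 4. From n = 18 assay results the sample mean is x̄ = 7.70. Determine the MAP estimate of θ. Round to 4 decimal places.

n = 18, x̄ = 7.70.
For a Normal prior and Normal likelihood with known variance, the posterior is Normal; its mode equals its mean, the precision-weighted average.
Prior precision 1/σ₀² = 1/16 = 0.0625; data precision n/σ² = 18/4 = 4.5.
θ̂ = (0.0625·8 + 4.5·7.7) / (0.0625 + 4.5) = 35.15/4.5625 = 2812/365 ≈ 7.7041.

θ̂_MAP = 7.7041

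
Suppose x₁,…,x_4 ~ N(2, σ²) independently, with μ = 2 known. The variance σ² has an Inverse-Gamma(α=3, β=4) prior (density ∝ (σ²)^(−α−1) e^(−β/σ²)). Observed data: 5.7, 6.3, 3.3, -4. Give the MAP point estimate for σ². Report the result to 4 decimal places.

Sum of squared deviations about the known mean: SS = (5.7−2)² + (6.3−2)² + (3.3−2)² + (-4−2)² = 69.87.
The Normal likelihood contributes (σ²)^(−n/2) exp(−SS/(2σ²)), so the posterior is Inverse-Gamma(α + n/2, β + SS/2) = Inverse-Gamma(5, 38.935).
The mode of Inverse-Gamma(a, b) is b/(a+1) = 38.935/6 ≈ 6.4892.

σ̂²_MAP = 6.4892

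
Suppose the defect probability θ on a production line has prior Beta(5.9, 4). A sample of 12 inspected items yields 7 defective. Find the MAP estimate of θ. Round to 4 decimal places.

Prior: Beta(5.9, 4).
Data: 7 successes in 12 trials. The binomial likelihood contributes θ^7(1−θ)^5, so the posterior is Beta(5.9+7, 4+5) = Beta(12.9, 9).
For Beta(a, b) with a, b > 1 the mode is (a−1)/(a+b−2) = 11.9/19.9 ≈ 0.5980.

θ̂_MAP = 0.5980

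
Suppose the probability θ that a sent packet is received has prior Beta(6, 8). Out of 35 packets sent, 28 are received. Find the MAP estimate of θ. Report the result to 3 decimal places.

θ̂_MAP = 0.702

Prior: Beta(6, 8).
Data: 28 successes in 35 trials. The binomial likelihood contributes θ^28(1−θ)^7, so the posterior is Beta(6+28, 8+7) = Beta(34, 15).
For Beta(a, b) with a, b > 1 the mode is (a−1)/(a+b−2) = 33/47 ≈ 0.702.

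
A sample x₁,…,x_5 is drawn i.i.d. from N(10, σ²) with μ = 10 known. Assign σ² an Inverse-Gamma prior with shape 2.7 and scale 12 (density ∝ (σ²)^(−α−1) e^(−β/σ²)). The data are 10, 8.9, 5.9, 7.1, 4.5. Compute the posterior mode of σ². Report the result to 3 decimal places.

σ̂²_MAP = 6.506

Sum of squared deviations about the known mean: SS = (10−10)² + (8.9−10)² + (5.9−10)² + (7.1−10)² + (4.5−10)² = 56.68.
The Normal likelihood contributes (σ²)^(−n/2) exp(−SS/(2σ²)), so the posterior is Inverse-Gamma(α + n/2, β + SS/2) = Inverse-Gamma(5.2, 40.34).
The mode of Inverse-Gamma(a, b) is b/(a+1) = 40.34/6.2 ≈ 6.506.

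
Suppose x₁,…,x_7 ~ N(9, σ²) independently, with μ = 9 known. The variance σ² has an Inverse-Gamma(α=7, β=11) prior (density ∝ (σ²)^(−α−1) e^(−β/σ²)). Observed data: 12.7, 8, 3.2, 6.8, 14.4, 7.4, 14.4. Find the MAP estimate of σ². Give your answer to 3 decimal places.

σ̂²_MAP = 5.915

Sum of squared deviations about the known mean: SS = (12.7−9)² + (8−9)² + (3.2−9)² + (6.8−9)² + (14.4−9)² + (7.4−9)² + (14.4−9)² = 114.05.
The Normal likelihood contributes (σ²)^(−n/2) exp(−SS/(2σ²)), so the posterior is Inverse-Gamma(α + n/2, β + SS/2) = Inverse-Gamma(10.5, 68.025).
The mode of Inverse-Gamma(a, b) is b/(a+1) = 68.025/11.5 ≈ 5.915.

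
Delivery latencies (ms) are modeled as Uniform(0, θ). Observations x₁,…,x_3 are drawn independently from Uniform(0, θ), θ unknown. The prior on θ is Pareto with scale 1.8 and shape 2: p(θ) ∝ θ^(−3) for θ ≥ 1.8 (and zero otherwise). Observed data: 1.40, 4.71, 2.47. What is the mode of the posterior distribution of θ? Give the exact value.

The Uniform(0, θ) likelihood is θ^(−n) for θ ≥ max(xᵢ), zero otherwise. Here max(xᵢ) = 4.71.
Posterior ∝ θ^(−3) · θ^(−3) = θ^(−6) on θ ≥ max(1.8, 4.71) = 4.71.
This density is strictly decreasing in θ, so the posterior mode lies at the lower boundary of the support.

θ̂_MAP = 4.71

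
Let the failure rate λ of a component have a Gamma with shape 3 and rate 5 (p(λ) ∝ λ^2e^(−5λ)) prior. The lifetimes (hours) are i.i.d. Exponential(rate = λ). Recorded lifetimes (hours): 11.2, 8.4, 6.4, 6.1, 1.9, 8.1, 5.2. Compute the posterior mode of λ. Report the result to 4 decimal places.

The Exponential(rate=λ) likelihood is ∝ λ^n e^(−λΣtᵢ). Here n = 7 and Σtᵢ = 11.2 + 8.4 + 6.4 + 6.1 + 1.9 + 8.1 + 5.2 = 47.3.
Posterior ∝ λ^2e^(−5λ) · λ^7e^(−47.3λ) = λ^9e^(−52.3λ), i.e. Gamma(10, 52.3).
Mode = (a−1)/b = 9/52.3 ≈ 0.1721.

λ̂_MAP = 0.1721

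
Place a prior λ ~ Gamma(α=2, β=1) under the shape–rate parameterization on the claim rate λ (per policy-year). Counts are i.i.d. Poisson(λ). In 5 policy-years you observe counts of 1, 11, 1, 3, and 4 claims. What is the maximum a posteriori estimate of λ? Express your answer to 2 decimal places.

λ̂_MAP = 3.50

Σxᵢ = 1+11+1+3+4 = 20, with n = 5.
Posterior ∝ λe^(−1λ) · λ^20e^(−5λ) = λ^21e^(−6λ), i.e. Gamma(shape=22, rate=6).
The mode of a Gamma(a, b) with a ≥ 1 (shape–rate) is (a−1)/b = 21/6 ≈ 3.50.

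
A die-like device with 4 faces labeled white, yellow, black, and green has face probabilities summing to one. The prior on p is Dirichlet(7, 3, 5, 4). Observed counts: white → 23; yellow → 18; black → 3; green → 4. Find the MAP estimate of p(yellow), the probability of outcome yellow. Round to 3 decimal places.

MAP estimate of p(yellow) = 0.317

The posterior is Dirichlet(αᵢ + nᵢ) = Dirichlet(30, 21, 8, 8).
For a Dirichlet(a₁,…,a_K) with all aᵢ > 1, the mode has j-th component (aⱼ − 1)/(Σaᵢ − K).
Here Σaᵢ = 67 and K = 4, so p(yellow) = (21 − 1)/(67 − 4) = 20/63 ≈ 0.317.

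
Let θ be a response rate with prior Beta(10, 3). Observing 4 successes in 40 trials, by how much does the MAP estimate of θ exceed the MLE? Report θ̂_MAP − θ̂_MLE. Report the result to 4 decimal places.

MAP − MLE = 0.1549

Posterior is Beta(14, 39); MAP = (14−1)/(53−2) = 13/51 ≈ 0.25490.
MLE ignores the prior: θ̂_MLE = k/n = 4/40 ≈ 0.10000.
Difference = 13/51 − 4/40 = 79/510 ≈ 0.1549.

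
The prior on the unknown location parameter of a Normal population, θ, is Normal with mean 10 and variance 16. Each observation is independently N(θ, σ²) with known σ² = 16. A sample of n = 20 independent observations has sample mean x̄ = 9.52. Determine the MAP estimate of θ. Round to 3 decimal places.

n = 20, x̄ = 9.52.
For a Normal prior and Normal likelihood with known variance, the posterior is Normal; its mode equals its mean, the precision-weighted average.
Prior precision 1/σ₀² = 1/16 = 0.0625; data precision n/σ² = 20/16 = 1.25.
θ̂ = (0.0625·10 + 1.25·9.52) / (0.0625 + 1.25) = 12.525/1.3125 = 334/35 ≈ 9.543.

θ̂_MAP = 9.543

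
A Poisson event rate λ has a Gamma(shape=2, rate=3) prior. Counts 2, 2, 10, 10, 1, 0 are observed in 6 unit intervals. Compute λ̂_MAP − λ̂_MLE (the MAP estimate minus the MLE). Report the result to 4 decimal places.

MAP − MLE = -1.2778

Σxᵢ = 25. Posterior is Gamma(27, 9); MAP = (27−1)/9 = 26/9 ≈ 2.88889.
MLE = x̄ = 25/6 ≈ 4.16667.
Difference = 26/9 − 25/6 = -23/18 ≈ -1.2778.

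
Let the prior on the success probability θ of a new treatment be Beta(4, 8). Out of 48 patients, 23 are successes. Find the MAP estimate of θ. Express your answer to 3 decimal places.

Prior: Beta(4, 8).
Data: 23 successes in 48 trials. The binomial likelihood contributes θ^23(1−θ)^25, so the posterior is Beta(4+23, 8+25) = Beta(27, 33).
For Beta(a, b) with a, b > 1 the mode is (a−1)/(a+b−2) = 26/58 ≈ 0.448.

θ̂_MAP = 0.448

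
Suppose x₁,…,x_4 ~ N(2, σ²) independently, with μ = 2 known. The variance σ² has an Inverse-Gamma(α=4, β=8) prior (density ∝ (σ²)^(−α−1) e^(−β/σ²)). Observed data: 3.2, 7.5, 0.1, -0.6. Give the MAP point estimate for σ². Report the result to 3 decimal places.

σ̂²_MAP = 4.147

Sum of squared deviations about the known mean: SS = (3.2−2)² + (7.5−2)² + (0.1−2)² + (-0.6−2)² = 42.06.
The Normal likelihood contributes (σ²)^(−n/2) exp(−SS/(2σ²)), so the posterior is Inverse-Gamma(α + n/2, β + SS/2) = Inverse-Gamma(6, 29.03).
The mode of Inverse-Gamma(a, b) is b/(a+1) = 29.03/7 ≈ 4.147.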